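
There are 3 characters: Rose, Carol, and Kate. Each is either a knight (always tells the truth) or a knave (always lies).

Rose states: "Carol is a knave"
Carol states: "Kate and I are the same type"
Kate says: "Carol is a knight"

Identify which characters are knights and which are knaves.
Rose is a knave.
Carol is a knight.
Kate is a knight.

Verification:
- Rose (knave) says "Carol is a knave" - this is FALSE (a lie) because Carol is a knight.
- Carol (knight) says "Kate and I are the same type" - this is TRUE because Carol is a knight and Kate is a knight.
- Kate (knight) says "Carol is a knight" - this is TRUE because Carol is a knight.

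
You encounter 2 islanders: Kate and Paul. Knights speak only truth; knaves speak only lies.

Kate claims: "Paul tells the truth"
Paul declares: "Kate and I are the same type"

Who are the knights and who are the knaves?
Kate is a knight.
Paul is a knight.

Verification:
- Kate (knight) says "Paul tells the truth" - this is TRUE because Paul is a knight.
- Paul (knight) says "Kate and I are the same type" - this is TRUE because Paul is a knight and Kate is a knight.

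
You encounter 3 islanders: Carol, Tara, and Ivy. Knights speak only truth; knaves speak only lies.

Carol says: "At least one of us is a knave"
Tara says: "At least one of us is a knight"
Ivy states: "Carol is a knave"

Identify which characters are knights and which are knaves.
Carol is a knight.
Tara is a knight.
Ivy is a knave.

Verification:
- Carol (knight) says "At least one of us is a knave" - this is TRUE because Ivy is a knave.
- Tara (knight) says "At least one of us is a knight" - this is TRUE because Carol and Tara are knights.
- Ivy (knave) says "Carol is a knave" - this is FALSE (a lie) because Carol is a knight.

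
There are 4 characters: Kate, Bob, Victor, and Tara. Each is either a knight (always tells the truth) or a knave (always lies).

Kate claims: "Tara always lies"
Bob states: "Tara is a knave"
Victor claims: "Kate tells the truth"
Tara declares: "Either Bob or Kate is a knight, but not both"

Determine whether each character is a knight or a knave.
Kate is a knight.
Bob is a knight.
Victor is a knight.
Tara is a knave.

Verification:
- Kate (knight) says "Tara always lies" - this is TRUE because Tara is a knave.
- Bob (knight) says "Tara is a knave" - this is TRUE because Tara is a knave.
- Victor (knight) says "Kate tells the truth" - this is TRUE because Kate is a knight.
- Tara (knave) says "Either Bob or Kate is a knight, but not both" - this is FALSE (a lie) because Bob is a knight and Kate is a knight.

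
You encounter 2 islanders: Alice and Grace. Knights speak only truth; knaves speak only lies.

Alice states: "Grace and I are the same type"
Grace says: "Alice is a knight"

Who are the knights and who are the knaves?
Alice is a knight.
Grace is a knight.

Verification:
- Alice (knight) says "Grace and I are the same type" - this is TRUE because Alice is a knight and Grace is a knight.
- Grace (knight) says "Alice is a knight" - this is TRUE because Alice is a knight.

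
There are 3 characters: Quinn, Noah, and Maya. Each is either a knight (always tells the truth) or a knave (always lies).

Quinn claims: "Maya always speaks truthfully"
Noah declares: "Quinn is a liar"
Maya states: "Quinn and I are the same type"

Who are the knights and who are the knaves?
Quinn is a knight.
Noah is a knave.
Maya is a knight.

Verification:
- Quinn (knight) says "Maya always speaks truthfully" - this is TRUE because Maya is a knight.
- Noah (knave) says "Quinn is a liar" - this is FALSE (a lie) because Quinn is a knight.
- Maya (knight) says "Quinn and I are the same type" - this is TRUE because Maya is a knight and Quinn is a knight.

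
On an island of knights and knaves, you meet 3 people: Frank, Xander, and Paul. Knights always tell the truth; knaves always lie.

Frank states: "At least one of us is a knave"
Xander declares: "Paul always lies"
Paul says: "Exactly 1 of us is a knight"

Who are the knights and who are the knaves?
Frank is a knight.
Xander is a knight.
Paul is a knave.

Verification:
- Frank (knight) says "At least one of us is a knave" - this is TRUE because Paul is a knave.
- Xander (knight) says "Paul always lies" - this is TRUE because Paul is a knave.
- Paul (knave) says "Exactly 1 of us is a knight" - this is FALSE (a lie) because there are 2 knights.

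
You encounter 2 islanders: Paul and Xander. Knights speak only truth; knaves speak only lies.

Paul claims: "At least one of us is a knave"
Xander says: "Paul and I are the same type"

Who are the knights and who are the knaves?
Paul is a knight.
Xander is a knave.

Verification:
- Paul (knight) says "At least one of us is a knave" - this is TRUE because Xander is a knave.
- Xander (knave) says "Paul and I are the same type" - this is FALSE (a lie) because Xander is a knave and Paul is a knight.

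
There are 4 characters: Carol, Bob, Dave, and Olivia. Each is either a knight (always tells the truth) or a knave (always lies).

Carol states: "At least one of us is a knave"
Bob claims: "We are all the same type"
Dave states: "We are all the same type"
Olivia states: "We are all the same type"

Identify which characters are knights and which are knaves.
Carol is a knight.
Bob is a knave.
Dave is a knave.
Olivia is a knave.

Verification:
- Carol (knight) says "At least one of us is a knave" - this is TRUE because Bob, Dave, and Olivia are knaves.
- Bob (knave) says "We are all the same type" - this is FALSE (a lie) because Carol is a knight and Bob, Dave, and Olivia are knaves.
- Dave (knave) says "We are all the same type" - this is FALSE (a lie) because Carol is a knight and Bob, Dave, and Olivia are knaves.
- Olivia (knave) says "We are all the same type" - this is FALSE (a lie) because Carol is a knight and Bob, Dave, and Olivia are knaves.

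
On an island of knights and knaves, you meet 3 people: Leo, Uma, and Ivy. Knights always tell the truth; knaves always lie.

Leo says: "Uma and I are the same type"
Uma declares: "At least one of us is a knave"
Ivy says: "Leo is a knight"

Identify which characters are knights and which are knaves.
Leo is a knave.
Uma is a knight.
Ivy is a knave.

Verification:
- Leo (knave) says "Uma and I are the same type" - this is FALSE (a lie) because Leo is a knave and Uma is a knight.
- Uma (knight) says "At least one of us is a knave" - this is TRUE because Leo and Ivy are knaves.
- Ivy (knave) says "Leo is a knight" - this is FALSE (a lie) because Leo is a knave.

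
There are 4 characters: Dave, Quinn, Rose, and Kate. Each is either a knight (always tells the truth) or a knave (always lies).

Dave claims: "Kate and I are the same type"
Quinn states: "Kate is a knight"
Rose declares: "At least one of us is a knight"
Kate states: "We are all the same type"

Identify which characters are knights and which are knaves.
Dave is a knight.
Quinn is a knight.
Rose is a knight.
Kate is a knight.

Verification:
- Dave (knight) says "Kate and I are the same type" - this is TRUE because Dave is a knight and Kate is a knight.
- Quinn (knight) says "Kate is a knight" - this is TRUE because Kate is a knight.
- Rose (knight) says "At least one of us is a knight" - this is TRUE because Dave, Quinn, Rose, and Kate are knights.
- Kate (knight) says "We are all the same type" - this is TRUE because Dave, Quinn, Rose, and Kate are knights.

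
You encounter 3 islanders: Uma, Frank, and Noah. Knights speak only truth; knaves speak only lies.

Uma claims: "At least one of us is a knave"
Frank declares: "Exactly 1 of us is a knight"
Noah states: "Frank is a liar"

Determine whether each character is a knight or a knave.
Uma is a knight.
Frank is a knave.
Noah is a knight.

Verification:
- Uma (knight) says "At least one of us is a knave" - this is TRUE because Frank is a knave.
- Frank (knave) says "Exactly 1 of us is a knight" - this is FALSE (a lie) because there are 2 knights.
- Noah (knight) says "Frank is a liar" - this is TRUE because Frank is a knave.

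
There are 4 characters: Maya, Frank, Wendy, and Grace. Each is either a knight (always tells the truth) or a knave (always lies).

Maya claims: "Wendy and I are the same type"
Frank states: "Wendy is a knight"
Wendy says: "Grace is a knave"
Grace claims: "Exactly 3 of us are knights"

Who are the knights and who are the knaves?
Maya is a knave.
Frank is a knight.
Wendy is a knight.
Grace is a knave.

Verification:
- Maya (knave) says "Wendy and I are the same type" - this is FALSE (a lie) because Maya is a knave and Wendy is a knight.
- Frank (knight) says "Wendy is a knight" - this is TRUE because Wendy is a knight.
- Wendy (knight) says "Grace is a knave" - this is TRUE because Grace is a knave.
- Grace (knave) says "Exactly 3 of us are knights" - this is FALSE (a lie) because there are 2 knights.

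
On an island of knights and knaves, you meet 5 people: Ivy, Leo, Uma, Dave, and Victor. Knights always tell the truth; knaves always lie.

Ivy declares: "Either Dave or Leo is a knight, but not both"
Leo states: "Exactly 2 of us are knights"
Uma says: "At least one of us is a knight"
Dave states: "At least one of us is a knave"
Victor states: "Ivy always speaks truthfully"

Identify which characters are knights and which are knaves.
Ivy is a knight.
Leo is a knave.
Uma is a knight.
Dave is a knight.
Victor is a knight.

Verification:
- Ivy (knight) says "Either Dave or Leo is a knight, but not both" - this is TRUE because Dave is a knight and Leo is a knave.
- Leo (knave) says "Exactly 2 of us are knights" - this is FALSE (a lie) because there are 4 knights.
- Uma (knight) says "At least one of us is a knight" - this is TRUE because Ivy, Uma, Dave, and Victor are knights.
- Dave (knight) says "At least one of us is a knave" - this is TRUE because Leo is a knave.
- Victor (knight) says "Ivy always speaks truthfully" - this is TRUE because Ivy is a knight.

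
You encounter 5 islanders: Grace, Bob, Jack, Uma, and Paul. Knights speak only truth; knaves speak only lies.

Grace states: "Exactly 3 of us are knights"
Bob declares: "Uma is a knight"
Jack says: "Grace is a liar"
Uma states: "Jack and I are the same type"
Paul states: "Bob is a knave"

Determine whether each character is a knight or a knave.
Grace is a knave.
Bob is a knave.
Jack is a knight.
Uma is a knave.
Paul is a knight.

Verification:
- Grace (knave) says "Exactly 3 of us are knights" - this is FALSE (a lie) because there are 2 knights.
- Bob (knave) says "Uma is a knight" - this is FALSE (a lie) because Uma is a knave.
- Jack (knight) says "Grace is a liar" - this is TRUE because Grace is a knave.
- Uma (knave) says "Jack and I are the same type" - this is FALSE (a lie) because Uma is a knave and Jack is a knight.
- Paul (knight) says "Bob is a knave" - this is TRUE because Bob is a knave.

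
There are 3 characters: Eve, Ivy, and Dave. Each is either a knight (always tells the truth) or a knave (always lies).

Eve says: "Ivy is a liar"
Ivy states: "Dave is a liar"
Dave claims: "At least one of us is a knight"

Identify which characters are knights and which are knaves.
Eve is a knight.
Ivy is a knave.
Dave is a knight.

Verification:
- Eve (knight) says "Ivy is a liar" - this is TRUE because Ivy is a knave.
- Ivy (knave) says "Dave is a liar" - this is FALSE (a lie) because Dave is a knight.
- Dave (knight) says "At least one of us is a knight" - this is TRUE because Eve and Dave are knights.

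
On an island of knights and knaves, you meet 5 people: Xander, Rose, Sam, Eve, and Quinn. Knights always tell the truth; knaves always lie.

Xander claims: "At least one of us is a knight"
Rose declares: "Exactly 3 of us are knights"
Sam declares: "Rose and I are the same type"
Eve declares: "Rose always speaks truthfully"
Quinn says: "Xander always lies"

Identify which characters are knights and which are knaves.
Xander is a knight.
Rose is a knight.
Sam is a knave.
Eve is a knight.
Quinn is a knave.

Verification:
- Xander (knight) says "At least one of us is a knight" - this is TRUE because Xander, Rose, and Eve are knights.
- Rose (knight) says "Exactly 3 of us are knights" - this is TRUE because there are 3 knights.
- Sam (knave) says "Rose and I are the same type" - this is FALSE (a lie) because Sam is a knave and Rose is a knight.
- Eve (knight) says "Rose always speaks truthfully" - this is TRUE because Rose is a knight.
- Quinn (knave) says "Xander always lies" - this is FALSE (a lie) because Xander is a knight.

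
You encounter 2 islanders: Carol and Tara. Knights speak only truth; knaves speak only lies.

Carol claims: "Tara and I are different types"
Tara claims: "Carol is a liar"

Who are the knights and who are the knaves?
Carol is a knight.
Tara is a knave.

Verification:
- Carol (knight) says "Tara and I are different types" - this is TRUE because Carol is a knight and Tara is a knave.
- Tara (knave) says "Carol is a liar" - this is FALSE (a lie) because Carol is a knight.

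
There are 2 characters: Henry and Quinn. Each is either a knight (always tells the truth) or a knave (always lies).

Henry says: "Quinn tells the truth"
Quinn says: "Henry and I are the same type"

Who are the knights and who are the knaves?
Henry is a knight.
Quinn is a knight.

Verification:
- Henry (knight) says "Quinn tells the truth" - this is TRUE because Quinn is a knight.
- Quinn (knight) says "Henry and I are the same type" - this is TRUE because Quinn is a knight and Henry is a knight.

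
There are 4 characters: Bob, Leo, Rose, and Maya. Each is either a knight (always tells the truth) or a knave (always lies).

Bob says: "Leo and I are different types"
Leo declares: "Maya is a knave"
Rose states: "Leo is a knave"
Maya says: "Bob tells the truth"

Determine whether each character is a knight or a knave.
Bob is a knight.
Leo is a knave.
Rose is a knight.
Maya is a knight.

Verification:
- Bob (knight) says "Leo and I are different types" - this is TRUE because Bob is a knight and Leo is a knave.
- Leo (knave) says "Maya is a knave" - this is FALSE (a lie) because Maya is a knight.
- Rose (knight) says "Leo is a knave" - this is TRUE because Leo is a knave.
- Maya (knight) says "Bob tells the truth" - this is TRUE because Bob is a knight.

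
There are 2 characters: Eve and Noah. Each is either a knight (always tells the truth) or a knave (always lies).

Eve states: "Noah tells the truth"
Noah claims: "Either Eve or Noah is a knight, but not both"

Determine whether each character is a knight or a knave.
Eve is a knave.
Noah is a knave.

Verification:
- Eve (knave) says "Noah tells the truth" - this is FALSE (a lie) because Noah is a knave.
- Noah (knave) says "Either Eve or Noah is a knight, but not both" - this is FALSE (a lie) because Eve is a knave and Noah is a knave.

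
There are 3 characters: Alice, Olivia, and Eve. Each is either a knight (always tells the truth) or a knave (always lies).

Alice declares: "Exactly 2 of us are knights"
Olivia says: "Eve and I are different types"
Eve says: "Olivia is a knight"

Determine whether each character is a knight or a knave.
Alice is a knave.
Olivia is a knave.
Eve is a knave.

Verification:
- Alice (knave) says "Exactly 2 of us are knights" - this is FALSE (a lie) because there are 0 knights.
- Olivia (knave) says "Eve and I are different types" - this is FALSE (a lie) because Olivia is a knave and Eve is a knave.
- Eve (knave) says "Olivia is a knight" - this is FALSE (a lie) because Olivia is a knave.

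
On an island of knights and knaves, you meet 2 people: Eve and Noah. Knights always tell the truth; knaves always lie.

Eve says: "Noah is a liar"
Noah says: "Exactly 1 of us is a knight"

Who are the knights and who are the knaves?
Eve is a knave.
Noah is a knight.

Verification:
- Eve (knave) says "Noah is a liar" - this is FALSE (a lie) because Noah is a knight.
- Noah (knight) says "Exactly 1 of us is a knight" - this is TRUE because there are 1 knights.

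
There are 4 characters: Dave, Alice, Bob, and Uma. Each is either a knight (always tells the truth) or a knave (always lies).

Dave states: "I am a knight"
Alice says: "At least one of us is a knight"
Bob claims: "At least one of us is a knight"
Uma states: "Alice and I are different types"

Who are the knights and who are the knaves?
Dave is a knave.
Alice is a knave.
Bob is a knave.
Uma is a knave.

Verification:
- Dave (knave) says "I am a knight" - this is FALSE (a lie) because Dave is a knave.
- Alice (knave) says "At least one of us is a knight" - this is FALSE (a lie) because no one is a knight.
- Bob (knave) says "At least one of us is a knight" - this is FALSE (a lie) because no one is a knight.
- Uma (knave) says "Alice and I are different types" - this is FALSE (a lie) because Uma is a knave and Alice is a knave.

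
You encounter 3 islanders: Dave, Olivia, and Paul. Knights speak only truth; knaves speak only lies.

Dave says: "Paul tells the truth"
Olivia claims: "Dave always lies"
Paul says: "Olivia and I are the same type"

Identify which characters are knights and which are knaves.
Dave is a knave.
Olivia is a knight.
Paul is a knave.

Verification:
- Dave (knave) says "Paul tells the truth" - this is FALSE (a lie) because Paul is a knave.
- Olivia (knight) says "Dave always lies" - this is TRUE because Dave is a knave.
- Paul (knave) says "Olivia and I are the same type" - this is FALSE (a lie) because Paul is a knave and Olivia is a knight.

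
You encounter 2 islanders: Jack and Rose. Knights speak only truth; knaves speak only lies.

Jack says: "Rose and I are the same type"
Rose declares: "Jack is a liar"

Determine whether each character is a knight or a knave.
Jack is a knave.
Rose is a knight.

Verification:
- Jack (knave) says "Rose and I are the same type" - this is FALSE (a lie) because Jack is a knave and Rose is a knight.
- Rose (knight) says "Jack is a liar" - this is TRUE because Jack is a knave.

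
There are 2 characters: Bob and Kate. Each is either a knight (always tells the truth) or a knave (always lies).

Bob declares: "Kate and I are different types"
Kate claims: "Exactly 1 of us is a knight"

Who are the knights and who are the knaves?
Bob is a knave.
Kate is a knave.

Verification:
- Bob (knave) says "Kate and I are different types" - this is FALSE (a lie) because Bob is a knave and Kate is a knave.
- Kate (knave) says "Exactly 1 of us is a knight" - this is FALSE (a lie) because there are 0 knights.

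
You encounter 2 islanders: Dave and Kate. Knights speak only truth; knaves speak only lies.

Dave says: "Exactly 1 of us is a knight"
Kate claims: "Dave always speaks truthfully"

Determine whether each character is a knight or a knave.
Dave is a knave.
Kate is a knave.

Verification:
- Dave (knave) says "Exactly 1 of us is a knight" - this is FALSE (a lie) because there are 0 knights.
- Kate (knave) says "Dave always speaks truthfully" - this is FALSE (a lie) because Dave is a knave.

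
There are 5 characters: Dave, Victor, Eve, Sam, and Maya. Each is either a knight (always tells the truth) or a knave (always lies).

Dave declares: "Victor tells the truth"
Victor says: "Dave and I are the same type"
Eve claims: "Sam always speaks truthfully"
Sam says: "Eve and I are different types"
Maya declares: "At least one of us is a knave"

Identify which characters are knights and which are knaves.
Dave is a knight.
Victor is a knight.
Eve is a knave.
Sam is a knave.
Maya is a knight.

Verification:
- Dave (knight) says "Victor tells the truth" - this is TRUE because Victor is a knight.
- Victor (knight) says "Dave and I are the same type" - this is TRUE because Victor is a knight and Dave is a knight.
- Eve (knave) says "Sam always speaks truthfully" - this is FALSE (a lie) because Sam is a knave.
- Sam (knave) says "Eve and I are different types" - this is FALSE (a lie) because Sam is a knave and Eve is a knave.
- Maya (knight) says "At least one of us is a knave" - this is TRUE because Eve and Sam are knaves.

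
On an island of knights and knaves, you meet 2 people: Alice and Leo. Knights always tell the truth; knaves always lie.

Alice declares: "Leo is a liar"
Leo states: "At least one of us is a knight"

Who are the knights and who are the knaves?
Alice is a knave.
Leo is a knight.

Verification:
- Alice (knave) says "Leo is a liar" - this is FALSE (a lie) because Leo is a knight.
- Leo (knight) says "At least one of us is a knight" - this is TRUE because Leo is a knight.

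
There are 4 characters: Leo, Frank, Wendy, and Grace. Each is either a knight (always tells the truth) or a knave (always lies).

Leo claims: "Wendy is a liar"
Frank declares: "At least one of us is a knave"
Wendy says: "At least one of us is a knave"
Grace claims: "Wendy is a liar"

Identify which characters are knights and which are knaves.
Leo is a knave.
Frank is a knight.
Wendy is a knight.
Grace is a knave.

Verification:
- Leo (knave) says "Wendy is a liar" - this is FALSE (a lie) because Wendy is a knight.
- Frank (knight) says "At least one of us is a knave" - this is TRUE because Leo and Grace are knaves.
- Wendy (knight) says "At least one of us is a knave" - this is TRUE because Leo and Grace are knaves.
- Grace (knave) says "Wendy is a liar" - this is FALSE (a lie) because Wendy is a knight.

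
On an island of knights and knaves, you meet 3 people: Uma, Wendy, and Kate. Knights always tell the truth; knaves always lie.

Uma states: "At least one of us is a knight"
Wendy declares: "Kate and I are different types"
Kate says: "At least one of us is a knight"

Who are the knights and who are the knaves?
Uma is a knave.
Wendy is a knave.
Kate is a knave.

Verification:
- Uma (knave) says "At least one of us is a knight" - this is FALSE (a lie) because no one is a knight.
- Wendy (knave) says "Kate and I are different types" - this is FALSE (a lie) because Wendy is a knave and Kate is a knave.
- Kate (knave) says "At least one of us is a knight" - this is FALSE (a lie) because no one is a knight.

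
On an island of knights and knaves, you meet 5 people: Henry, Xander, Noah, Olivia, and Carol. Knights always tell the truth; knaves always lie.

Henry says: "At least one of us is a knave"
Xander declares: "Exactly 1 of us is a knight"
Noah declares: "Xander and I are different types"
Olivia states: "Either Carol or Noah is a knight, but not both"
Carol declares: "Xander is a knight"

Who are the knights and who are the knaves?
Henry is a knight.
Xander is a knave.
Noah is a knight.
Olivia is a knight.
Carol is a knave.

Verification:
- Henry (knight) says "At least one of us is a knave" - this is TRUE because Xander and Carol are knaves.
- Xander (knave) says "Exactly 1 of us is a knight" - this is FALSE (a lie) because there are 3 knights.
- Noah (knight) says "Xander and I are different types" - this is TRUE because Noah is a knight and Xander is a knave.
- Olivia (knight) says "Either Carol or Noah is a knight, but not both" - this is TRUE because Carol is a knave and Noah is a knight.
- Carol (knave) says "Xander is a knight" - this is FALSE (a lie) because Xander is a knave.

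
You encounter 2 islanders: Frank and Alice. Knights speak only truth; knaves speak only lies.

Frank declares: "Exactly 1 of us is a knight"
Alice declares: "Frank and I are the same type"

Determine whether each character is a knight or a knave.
Frank is a knight.
Alice is a knave.

Verification:
- Frank (knight) says "Exactly 1 of us is a knight" - this is TRUE because there are 1 knights.
- Alice (knave) says "Frank and I are the same type" - this is FALSE (a lie) because Alice is a knave and Frank is a knight.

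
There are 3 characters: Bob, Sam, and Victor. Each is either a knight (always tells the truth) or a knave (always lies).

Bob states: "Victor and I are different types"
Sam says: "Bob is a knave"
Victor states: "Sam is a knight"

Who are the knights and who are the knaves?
Bob is a knight.
Sam is a knave.
Victor is a knave.

Verification:
- Bob (knight) says "Victor and I are different types" - this is TRUE because Bob is a knight and Victor is a knave.
- Sam (knave) says "Bob is a knave" - this is FALSE (a lie) because Bob is a knight.
- Victor (knave) says "Sam is a knight" - this is FALSE (a lie) because Sam is a knave.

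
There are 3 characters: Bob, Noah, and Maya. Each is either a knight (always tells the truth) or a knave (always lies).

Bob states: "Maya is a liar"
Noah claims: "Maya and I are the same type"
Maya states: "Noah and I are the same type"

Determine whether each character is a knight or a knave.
Bob is a knave.
Noah is a knight.
Maya is a knight.

Verification:
- Bob (knave) says "Maya is a liar" - this is FALSE (a lie) because Maya is a knight.
- Noah (knight) says "Maya and I are the same type" - this is TRUE because Noah is a knight and Maya is a knight.
- Maya (knight) says "Noah and I are the same type" - this is TRUE because Maya is a knight and Noah is a knight.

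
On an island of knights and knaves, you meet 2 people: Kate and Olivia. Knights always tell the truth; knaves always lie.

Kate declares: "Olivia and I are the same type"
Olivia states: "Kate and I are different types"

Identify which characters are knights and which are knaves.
Kate is a knave.
Olivia is a knight.

Verification:
- Kate (knave) says "Olivia and I are the same type" - this is FALSE (a lie) because Kate is a knave and Olivia is a knight.
- Olivia (knight) says "Kate and I are different types" - this is TRUE because Olivia is a knight and Kate is a knave.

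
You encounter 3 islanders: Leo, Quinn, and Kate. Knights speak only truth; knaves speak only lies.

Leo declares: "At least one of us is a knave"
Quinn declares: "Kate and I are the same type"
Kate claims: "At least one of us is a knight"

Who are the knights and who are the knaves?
Leo is a knight.
Quinn is a knave.
Kate is a knight.

Verification:
- Leo (knight) says "At least one of us is a knave" - this is TRUE because Quinn is a knave.
- Quinn (knave) says "Kate and I are the same type" - this is FALSE (a lie) because Quinn is a knave and Kate is a knight.
- Kate (knight) says "At least one of us is a knight" - this is TRUE because Leo and Kate are knights.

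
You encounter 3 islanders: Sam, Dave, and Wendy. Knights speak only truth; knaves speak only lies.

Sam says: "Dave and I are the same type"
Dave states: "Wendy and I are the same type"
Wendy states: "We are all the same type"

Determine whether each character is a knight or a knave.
Sam is a knight.
Dave is a knight.
Wendy is a knight.

Verification:
- Sam (knight) says "Dave and I are the same type" - this is TRUE because Sam is a knight and Dave is a knight.
- Dave (knight) says "Wendy and I are the same type" - this is TRUE because Dave is a knight and Wendy is a knight.
- Wendy (knight) says "We are all the same type" - this is TRUE because Sam, Dave, and Wendy are knights.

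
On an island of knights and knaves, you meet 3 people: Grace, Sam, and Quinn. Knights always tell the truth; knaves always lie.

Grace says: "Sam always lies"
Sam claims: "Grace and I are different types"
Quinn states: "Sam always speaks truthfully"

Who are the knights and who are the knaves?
Grace is a knave.
Sam is a knight.
Quinn is a knight.

Verification:
- Grace (knave) says "Sam always lies" - this is FALSE (a lie) because Sam is a knight.
- Sam (knight) says "Grace and I are different types" - this is TRUE because Sam is a knight and Grace is a knave.
- Quinn (knight) says "Sam always speaks truthfully" - this is TRUE because Sam is a knight.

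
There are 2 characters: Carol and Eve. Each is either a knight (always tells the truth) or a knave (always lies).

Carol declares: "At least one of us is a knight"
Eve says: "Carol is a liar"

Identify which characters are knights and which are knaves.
Carol is a knight.
Eve is a knave.

Verification:
- Carol (knight) says "At least one of us is a knight" - this is TRUE because Carol is a knight.
- Eve (knave) says "Carol is a liar" - this is FALSE (a lie) because Carol is a knight.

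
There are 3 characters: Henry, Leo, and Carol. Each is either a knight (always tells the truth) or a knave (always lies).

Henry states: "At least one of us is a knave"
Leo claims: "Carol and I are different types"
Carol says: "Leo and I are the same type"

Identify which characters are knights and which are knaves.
Henry is a knight.
Leo is a knight.
Carol is a knave.

Verification:
- Henry (knight) says "At least one of us is a knave" - this is TRUE because Carol is a knave.
- Leo (knight) says "Carol and I are different types" - this is TRUE because Leo is a knight and Carol is a knave.
- Carol (knave) says "Leo and I are the same type" - this is FALSE (a lie) because Carol is a knave and Leo is a knight.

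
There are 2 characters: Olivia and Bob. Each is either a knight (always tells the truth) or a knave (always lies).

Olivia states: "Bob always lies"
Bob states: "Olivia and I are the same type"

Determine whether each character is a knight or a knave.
Olivia is a knight.
Bob is a knave.

Verification:
- Olivia (knight) says "Bob always lies" - this is TRUE because Bob is a knave.
- Bob (knave) says "Olivia and I are the same type" - this is FALSE (a lie) because Bob is a knave and Olivia is a knight.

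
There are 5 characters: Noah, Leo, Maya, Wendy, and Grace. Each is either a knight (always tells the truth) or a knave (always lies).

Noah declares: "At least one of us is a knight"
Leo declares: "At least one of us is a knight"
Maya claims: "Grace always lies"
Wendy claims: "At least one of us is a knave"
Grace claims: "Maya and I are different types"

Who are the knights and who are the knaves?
Noah is a knight.
Leo is a knight.
Maya is a knave.
Wendy is a knight.
Grace is a knight.

Verification:
- Noah (knight) says "At least one of us is a knight" - this is TRUE because Noah, Leo, Wendy, and Grace are knights.
- Leo (knight) says "At least one of us is a knight" - this is TRUE because Noah, Leo, Wendy, and Grace are knights.
- Maya (knave) says "Grace always lies" - this is FALSE (a lie) because Grace is a knight.
- Wendy (knight) says "At least one of us is a knave" - this is TRUE because Maya is a knave.
- Grace (knight) says "Maya and I are different types" - this is TRUE because Grace is a knight and Maya is a knave.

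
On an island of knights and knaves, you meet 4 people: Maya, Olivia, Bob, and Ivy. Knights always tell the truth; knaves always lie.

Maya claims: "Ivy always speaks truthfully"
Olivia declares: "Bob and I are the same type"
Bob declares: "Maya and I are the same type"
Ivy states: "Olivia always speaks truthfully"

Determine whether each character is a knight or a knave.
Maya is a knight.
Olivia is a knight.
Bob is a knight.
Ivy is a knight.

Verification:
- Maya (knight) says "Ivy always speaks truthfully" - this is TRUE because Ivy is a knight.
- Olivia (knight) says "Bob and I are the same type" - this is TRUE because Olivia is a knight and Bob is a knight.
- Bob (knight) says "Maya and I are the same type" - this is TRUE because Bob is a knight and Maya is a knight.
- Ivy (knight) says "Olivia always speaks truthfully" - this is TRUE because Olivia is a knight.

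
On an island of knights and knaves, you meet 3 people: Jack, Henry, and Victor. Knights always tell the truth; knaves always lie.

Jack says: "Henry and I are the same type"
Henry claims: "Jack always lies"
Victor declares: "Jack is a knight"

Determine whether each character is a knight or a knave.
Jack is a knave.
Henry is a knight.
Victor is a knave.

Verification:
- Jack (knave) says "Henry and I are the same type" - this is FALSE (a lie) because Jack is a knave and Henry is a knight.
- Henry (knight) says "Jack always lies" - this is TRUE because Jack is a knave.
- Victor (knave) says "Jack is a knight" - this is FALSE (a lie) because Jack is a knave.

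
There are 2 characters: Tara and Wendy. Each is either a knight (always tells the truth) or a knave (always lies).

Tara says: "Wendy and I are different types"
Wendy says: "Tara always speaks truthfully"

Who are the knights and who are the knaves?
Tara is a knave.
Wendy is a knave.

Verification:
- Tara (knave) says "Wendy and I are different types" - this is FALSE (a lie) because Tara is a knave and Wendy is a knave.
- Wendy (knave) says "Tara always speaks truthfully" - this is FALSE (a lie) because Tara is a knave.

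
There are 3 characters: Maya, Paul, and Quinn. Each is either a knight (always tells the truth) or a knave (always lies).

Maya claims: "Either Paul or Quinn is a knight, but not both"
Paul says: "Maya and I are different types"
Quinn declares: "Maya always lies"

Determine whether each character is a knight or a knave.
Maya is a knave.
Paul is a knight.
Quinn is a knight.

Verification:
- Maya (knave) says "Either Paul or Quinn is a knight, but not both" - this is FALSE (a lie) because Paul is a knight and Quinn is a knight.
- Paul (knight) says "Maya and I are different types" - this is TRUE because Paul is a knight and Maya is a knave.
- Quinn (knight) says "Maya always lies" - this is TRUE because Maya is a knave.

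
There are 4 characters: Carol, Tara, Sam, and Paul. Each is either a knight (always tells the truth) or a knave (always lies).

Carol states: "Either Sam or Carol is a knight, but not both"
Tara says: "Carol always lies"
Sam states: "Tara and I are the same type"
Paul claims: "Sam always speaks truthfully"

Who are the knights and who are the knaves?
Carol is a knave.
Tara is a knight.
Sam is a knave.
Paul is a knave.

Verification:
- Carol (knave) says "Either Sam or Carol is a knight, but not both" - this is FALSE (a lie) because Sam is a knave and Carol is a knave.
- Tara (knight) says "Carol always lies" - this is TRUE because Carol is a knave.
- Sam (knave) says "Tara and I are the same type" - this is FALSE (a lie) because Sam is a knave and Tara is a knight.
- Paul (knave) says "Sam always speaks truthfully" - this is FALSE (a lie) because Sam is a knave.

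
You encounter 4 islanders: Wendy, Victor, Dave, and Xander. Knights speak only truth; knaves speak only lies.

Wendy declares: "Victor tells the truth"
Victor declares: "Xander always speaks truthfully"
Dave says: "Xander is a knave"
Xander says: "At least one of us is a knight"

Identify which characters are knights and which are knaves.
Wendy is a knight.
Victor is a knight.
Dave is a knave.
Xander is a knight.

Verification:
- Wendy (knight) says "Victor tells the truth" - this is TRUE because Victor is a knight.
- Victor (knight) says "Xander always speaks truthfully" - this is TRUE because Xander is a knight.
- Dave (knave) says "Xander is a knave" - this is FALSE (a lie) because Xander is a knight.
- Xander (knight) says "At least one of us is a knight" - this is TRUE because Wendy, Victor, and Xander are knights.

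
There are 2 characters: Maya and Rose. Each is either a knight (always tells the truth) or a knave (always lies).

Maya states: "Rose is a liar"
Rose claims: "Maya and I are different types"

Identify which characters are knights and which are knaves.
Maya is a knave.
Rose is a knight.

Verification:
- Maya (knave) says "Rose is a liar" - this is FALSE (a lie) because Rose is a knight.
- Rose (knight) says "Maya and I are different types" - this is TRUE because Rose is a knight and Maya is a knave.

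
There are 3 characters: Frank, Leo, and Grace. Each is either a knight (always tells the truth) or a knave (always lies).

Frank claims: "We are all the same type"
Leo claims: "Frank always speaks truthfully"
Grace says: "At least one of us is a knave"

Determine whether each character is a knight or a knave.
Frank is a knave.
Leo is a knave.
Grace is a knight.

Verification:
- Frank (knave) says "We are all the same type" - this is FALSE (a lie) because Grace is a knight and Frank and Leo are knaves.
- Leo (knave) says "Frank always speaks truthfully" - this is FALSE (a lie) because Frank is a knave.
- Grace (knight) says "At least one of us is a knave" - this is TRUE because Frank and Leo are knaves.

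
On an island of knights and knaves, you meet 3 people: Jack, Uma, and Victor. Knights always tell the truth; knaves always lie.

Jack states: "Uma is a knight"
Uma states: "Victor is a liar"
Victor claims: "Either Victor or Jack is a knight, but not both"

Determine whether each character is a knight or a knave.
Jack is a knave.
Uma is a knave.
Victor is a knight.

Verification:
- Jack (knave) says "Uma is a knight" - this is FALSE (a lie) because Uma is a knave.
- Uma (knave) says "Victor is a liar" - this is FALSE (a lie) because Victor is a knight.
- Victor (knight) says "Either Victor or Jack is a knight, but not both" - this is TRUE because Victor is a knight and Jack is a knave.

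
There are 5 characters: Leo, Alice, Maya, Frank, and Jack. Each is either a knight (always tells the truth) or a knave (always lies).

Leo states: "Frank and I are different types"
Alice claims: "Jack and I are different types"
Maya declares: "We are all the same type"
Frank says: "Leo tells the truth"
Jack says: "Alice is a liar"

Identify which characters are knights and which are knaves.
Leo is a knave.
Alice is a knight.
Maya is a knave.
Frank is a knave.
Jack is a knave.

Verification:
- Leo (knave) says "Frank and I are different types" - this is FALSE (a lie) because Leo is a knave and Frank is a knave.
- Alice (knight) says "Jack and I are different types" - this is TRUE because Alice is a knight and Jack is a knave.
- Maya (knave) says "We are all the same type" - this is FALSE (a lie) because Alice is a knight and Leo, Maya, Frank, and Jack are knaves.
- Frank (knave) says "Leo tells the truth" - this is FALSE (a lie) because Leo is a knave.
- Jack (knave) says "Alice is a liar" - this is FALSE (a lie) because Alice is a knight.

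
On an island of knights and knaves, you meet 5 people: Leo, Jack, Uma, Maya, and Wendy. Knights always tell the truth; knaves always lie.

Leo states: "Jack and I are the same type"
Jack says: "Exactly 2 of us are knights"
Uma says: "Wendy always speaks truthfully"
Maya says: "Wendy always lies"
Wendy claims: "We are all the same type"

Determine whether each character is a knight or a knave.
Leo is a knave.
Jack is a knight.
Uma is a knave.
Maya is a knight.
Wendy is a knave.

Verification:
- Leo (knave) says "Jack and I are the same type" - this is FALSE (a lie) because Leo is a knave and Jack is a knight.
- Jack (knight) says "Exactly 2 of us are knights" - this is TRUE because there are 2 knights.
- Uma (knave) says "Wendy always speaks truthfully" - this is FALSE (a lie) because Wendy is a knave.
- Maya (knight) says "Wendy always lies" - this is TRUE because Wendy is a knave.
- Wendy (knave) says "We are all the same type" - this is FALSE (a lie) because Jack and Maya are knights and Leo, Uma, and Wendy are knaves.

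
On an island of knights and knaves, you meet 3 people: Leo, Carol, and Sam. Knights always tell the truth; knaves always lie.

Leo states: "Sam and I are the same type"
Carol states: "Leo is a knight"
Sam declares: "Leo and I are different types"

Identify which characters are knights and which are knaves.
Leo is a knave.
Carol is a knave.
Sam is a knight.

Verification:
- Leo (knave) says "Sam and I are the same type" - this is FALSE (a lie) because Leo is a knave and Sam is a knight.
- Carol (knave) says "Leo is a knight" - this is FALSE (a lie) because Leo is a knave.
- Sam (knight) says "Leo and I are different types" - this is TRUE because Sam is a knight and Leo is a knave.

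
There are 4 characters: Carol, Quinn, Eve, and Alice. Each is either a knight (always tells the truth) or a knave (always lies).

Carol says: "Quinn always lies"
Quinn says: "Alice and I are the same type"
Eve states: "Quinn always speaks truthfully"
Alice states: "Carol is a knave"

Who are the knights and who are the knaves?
Carol is a knave.
Quinn is a knight.
Eve is a knight.
Alice is a knight.

Verification:
- Carol (knave) says "Quinn always lies" - this is FALSE (a lie) because Quinn is a knight.
- Quinn (knight) says "Alice and I are the same type" - this is TRUE because Quinn is a knight and Alice is a knight.
- Eve (knight) says "Quinn always speaks truthfully" - this is TRUE because Quinn is a knight.
- Alice (knight) says "Carol is a knave" - this is TRUE because Carol is a knave.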